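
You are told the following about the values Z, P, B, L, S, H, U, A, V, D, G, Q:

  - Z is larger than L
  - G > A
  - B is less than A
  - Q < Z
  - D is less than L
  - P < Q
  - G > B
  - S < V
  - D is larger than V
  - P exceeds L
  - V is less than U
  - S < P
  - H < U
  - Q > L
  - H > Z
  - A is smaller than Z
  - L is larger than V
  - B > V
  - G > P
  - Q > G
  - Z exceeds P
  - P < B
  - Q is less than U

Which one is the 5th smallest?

The consecutive relations fix a unique order: S < V < D < L < P < B < A < G < Q < Z < H < U.
Counting 5 from the smallest end gives P.

P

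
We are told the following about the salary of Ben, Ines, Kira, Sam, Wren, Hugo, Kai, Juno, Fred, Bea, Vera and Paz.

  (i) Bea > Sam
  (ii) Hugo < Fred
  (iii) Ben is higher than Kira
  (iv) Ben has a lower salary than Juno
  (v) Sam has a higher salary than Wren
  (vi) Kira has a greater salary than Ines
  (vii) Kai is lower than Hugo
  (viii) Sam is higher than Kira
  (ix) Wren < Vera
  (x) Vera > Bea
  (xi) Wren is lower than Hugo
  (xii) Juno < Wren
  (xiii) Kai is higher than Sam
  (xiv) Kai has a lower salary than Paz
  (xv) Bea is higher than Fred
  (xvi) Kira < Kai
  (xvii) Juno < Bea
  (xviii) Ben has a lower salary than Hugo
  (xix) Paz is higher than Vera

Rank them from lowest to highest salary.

Ines < Kira < Ben < Juno < Wren < Sam < Kai < Hugo < Fred < Bea < Vera < Paz

The consecutive links are each given: Ines < Kira; Kira < Ben; Ben < Juno; Juno < Wren; Wren < Sam; Sam < Kai; Kai < Hugo; Hugo < Fred; Fred < Bea; Bea < Vera; Vera < Paz.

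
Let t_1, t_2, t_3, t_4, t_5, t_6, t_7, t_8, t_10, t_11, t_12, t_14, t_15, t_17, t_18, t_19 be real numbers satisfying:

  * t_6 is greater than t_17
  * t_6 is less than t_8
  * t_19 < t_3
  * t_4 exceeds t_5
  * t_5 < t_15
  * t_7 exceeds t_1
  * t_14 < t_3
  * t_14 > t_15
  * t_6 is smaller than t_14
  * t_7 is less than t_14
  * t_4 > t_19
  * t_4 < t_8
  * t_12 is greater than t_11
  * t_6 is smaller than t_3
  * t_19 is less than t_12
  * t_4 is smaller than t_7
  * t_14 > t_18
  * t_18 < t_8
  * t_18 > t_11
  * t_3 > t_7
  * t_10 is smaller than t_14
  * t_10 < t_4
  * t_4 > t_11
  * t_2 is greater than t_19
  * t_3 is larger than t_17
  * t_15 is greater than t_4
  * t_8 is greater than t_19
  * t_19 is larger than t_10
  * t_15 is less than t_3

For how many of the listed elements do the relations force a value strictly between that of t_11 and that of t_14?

Chaining upward from t_11 reaches: t_18, t_4, t_7, t_15, t_8, t_12, t_3.
Chaining downward from t_14 reaches: t_10, t_17, t_5, t_6, t_18, t_19, t_1, t_4, t_7, t_15.
Strictly between t_11 and t_14 are those in both lists: t_18, t_4, t_7, t_15 — 4 elements.

4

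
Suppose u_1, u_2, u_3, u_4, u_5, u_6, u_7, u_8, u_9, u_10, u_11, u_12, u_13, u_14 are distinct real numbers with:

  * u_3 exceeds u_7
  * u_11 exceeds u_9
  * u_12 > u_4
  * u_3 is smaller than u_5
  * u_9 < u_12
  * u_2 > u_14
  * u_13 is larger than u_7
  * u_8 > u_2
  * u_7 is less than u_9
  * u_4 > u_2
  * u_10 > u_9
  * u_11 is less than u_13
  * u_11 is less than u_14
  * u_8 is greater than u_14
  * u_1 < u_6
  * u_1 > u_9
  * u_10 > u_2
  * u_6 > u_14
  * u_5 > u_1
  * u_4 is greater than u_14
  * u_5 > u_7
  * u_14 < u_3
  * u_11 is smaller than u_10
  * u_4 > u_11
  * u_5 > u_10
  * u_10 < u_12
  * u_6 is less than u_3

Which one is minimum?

u_9 is not least since u_7 < u_9; u_11 is not least since u_9 < u_11; u_1 is not least since u_9 < u_1; u_14 is not least since u_11 < u_14; u_2 is not least since u_14 < u_2; u_4 is not least since u_14 < u_4; u_6 is not least since u_1 < u_6; u_10 is not least since u_11 < u_10; u_3 is not least since u_14 < u_3; u_8 is not least since u_2 < u_8; u_12 is not least since u_4 < u_12; u_13 is not least since u_7 < u_13; u_5 is not least since u_1 < u_5.
Only u_7 has nothing below it, so u_7 is the minimum.

u_7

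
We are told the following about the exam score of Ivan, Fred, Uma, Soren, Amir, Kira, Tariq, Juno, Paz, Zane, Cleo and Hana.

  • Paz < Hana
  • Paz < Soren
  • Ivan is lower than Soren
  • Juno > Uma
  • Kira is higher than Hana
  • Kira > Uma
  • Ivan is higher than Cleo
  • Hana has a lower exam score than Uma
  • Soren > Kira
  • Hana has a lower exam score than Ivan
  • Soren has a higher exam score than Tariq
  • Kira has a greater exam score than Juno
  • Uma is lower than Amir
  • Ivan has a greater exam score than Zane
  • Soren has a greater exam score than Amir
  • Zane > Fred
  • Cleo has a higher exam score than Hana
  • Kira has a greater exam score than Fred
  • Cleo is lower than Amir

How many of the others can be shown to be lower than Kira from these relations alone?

Directly below Kira: Hana, Uma, Fred, Juno.
One step further: Paz (5 so far).
Nothing else is reachable below Kira; 5 in all.

5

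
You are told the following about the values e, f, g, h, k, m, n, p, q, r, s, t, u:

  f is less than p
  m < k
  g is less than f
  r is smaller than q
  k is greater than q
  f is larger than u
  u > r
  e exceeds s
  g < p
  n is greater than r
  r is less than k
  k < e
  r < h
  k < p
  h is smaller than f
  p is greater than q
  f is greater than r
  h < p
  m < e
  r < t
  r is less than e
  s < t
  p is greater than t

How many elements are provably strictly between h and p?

1

The relations place h below p. An element lies strictly between them when it is forced above h and also forced below p.
Above h: {f}. Below p: {r, m, u, g, q, f, s, k, t}.
Intersection: {f} — 1.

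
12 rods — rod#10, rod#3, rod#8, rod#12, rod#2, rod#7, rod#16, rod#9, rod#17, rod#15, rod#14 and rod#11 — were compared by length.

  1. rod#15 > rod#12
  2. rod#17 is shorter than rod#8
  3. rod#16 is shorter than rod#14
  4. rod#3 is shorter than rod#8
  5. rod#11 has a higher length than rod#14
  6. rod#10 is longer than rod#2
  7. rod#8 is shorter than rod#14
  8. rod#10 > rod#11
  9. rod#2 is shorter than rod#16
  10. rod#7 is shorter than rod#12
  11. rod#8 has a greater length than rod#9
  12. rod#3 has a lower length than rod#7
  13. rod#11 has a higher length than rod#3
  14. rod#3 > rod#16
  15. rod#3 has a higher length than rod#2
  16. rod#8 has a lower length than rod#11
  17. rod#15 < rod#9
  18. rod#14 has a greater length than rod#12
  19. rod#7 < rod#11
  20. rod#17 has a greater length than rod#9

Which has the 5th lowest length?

Chaining the given pairs: rod#2 < rod#16 < rod#3 < rod#7 < rod#12 < rod#15 < rod#9 < rod#17 < rod#8 < rod#14 < rod#11 < rod#10.
The 5th smallest is rod#12.

rod#12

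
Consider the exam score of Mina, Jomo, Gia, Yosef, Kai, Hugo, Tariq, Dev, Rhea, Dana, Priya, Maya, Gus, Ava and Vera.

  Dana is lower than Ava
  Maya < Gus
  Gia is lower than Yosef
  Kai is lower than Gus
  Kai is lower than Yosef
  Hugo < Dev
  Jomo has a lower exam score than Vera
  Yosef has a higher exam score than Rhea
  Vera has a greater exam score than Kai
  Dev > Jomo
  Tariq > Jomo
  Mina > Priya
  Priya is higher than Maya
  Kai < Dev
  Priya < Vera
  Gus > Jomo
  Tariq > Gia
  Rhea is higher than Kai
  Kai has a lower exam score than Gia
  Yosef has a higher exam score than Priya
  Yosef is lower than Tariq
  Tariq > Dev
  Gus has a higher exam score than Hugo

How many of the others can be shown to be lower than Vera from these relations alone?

4

Directly below Vera: Priya, Jomo, Kai.
One step further: Maya (4 so far).
Nothing else is reachable below Vera; 4 in all.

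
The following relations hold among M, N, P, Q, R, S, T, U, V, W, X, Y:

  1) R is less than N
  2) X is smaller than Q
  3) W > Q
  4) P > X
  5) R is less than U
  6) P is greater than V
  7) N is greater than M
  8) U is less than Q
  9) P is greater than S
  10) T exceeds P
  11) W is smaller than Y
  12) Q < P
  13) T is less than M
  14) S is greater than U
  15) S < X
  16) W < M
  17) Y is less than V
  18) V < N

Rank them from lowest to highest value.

R < U < S < X < Q < W < Y < V < P < T < M < N

Nothing is placed below R, so it is least; from there R < U; U < S; S < X; X < Q; Q < W; W < Y; Y < V; V < P; P < T; T < M; M < N, each given directly.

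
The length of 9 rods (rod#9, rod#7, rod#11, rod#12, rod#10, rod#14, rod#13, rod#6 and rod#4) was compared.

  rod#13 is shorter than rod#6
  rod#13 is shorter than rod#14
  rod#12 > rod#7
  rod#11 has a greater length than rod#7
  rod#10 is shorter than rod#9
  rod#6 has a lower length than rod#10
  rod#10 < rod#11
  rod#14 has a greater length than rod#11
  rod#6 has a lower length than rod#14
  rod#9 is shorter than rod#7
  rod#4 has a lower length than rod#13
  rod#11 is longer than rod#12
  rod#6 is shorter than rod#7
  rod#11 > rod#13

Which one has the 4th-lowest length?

rod#10

Piecing the relations together gives one ordering: rod#4 < rod#13 < rod#6 < rod#10 < rod#9 < rod#7 < rod#12 < rod#11 < rod#14.
Counting 4 from the smallest end gives rod#10.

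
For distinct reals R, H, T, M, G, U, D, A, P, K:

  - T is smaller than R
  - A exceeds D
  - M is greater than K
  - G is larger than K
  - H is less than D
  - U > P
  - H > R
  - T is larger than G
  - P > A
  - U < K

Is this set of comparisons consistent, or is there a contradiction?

Chaining the given relations yields G < T < R < H < D < A < P < U < K, so G < K. But one relation states K < G. These cannot both hold.

inconsistent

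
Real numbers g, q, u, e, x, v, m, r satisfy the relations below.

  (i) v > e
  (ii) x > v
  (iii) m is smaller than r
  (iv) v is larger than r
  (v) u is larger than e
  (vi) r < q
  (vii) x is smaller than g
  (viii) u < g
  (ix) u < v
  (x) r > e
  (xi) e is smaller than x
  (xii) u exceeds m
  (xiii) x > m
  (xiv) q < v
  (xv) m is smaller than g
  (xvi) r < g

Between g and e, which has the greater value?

g

Link the given pairs in sequence: e < r; r < q; q < v; v < x; x < g.
Together: e < r < q < v < x < g.
So e < g; g is the larger of the two.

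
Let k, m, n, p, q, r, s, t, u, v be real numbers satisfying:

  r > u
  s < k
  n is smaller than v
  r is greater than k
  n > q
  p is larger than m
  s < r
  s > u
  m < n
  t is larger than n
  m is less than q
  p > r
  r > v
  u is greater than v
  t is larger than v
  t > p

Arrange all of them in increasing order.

m < q < n < v < u < s < k < r < p < t

The consecutive links are each given: m < q; q < n; n < v; v < u; u < s; s < k; k < r; r < p; p < t.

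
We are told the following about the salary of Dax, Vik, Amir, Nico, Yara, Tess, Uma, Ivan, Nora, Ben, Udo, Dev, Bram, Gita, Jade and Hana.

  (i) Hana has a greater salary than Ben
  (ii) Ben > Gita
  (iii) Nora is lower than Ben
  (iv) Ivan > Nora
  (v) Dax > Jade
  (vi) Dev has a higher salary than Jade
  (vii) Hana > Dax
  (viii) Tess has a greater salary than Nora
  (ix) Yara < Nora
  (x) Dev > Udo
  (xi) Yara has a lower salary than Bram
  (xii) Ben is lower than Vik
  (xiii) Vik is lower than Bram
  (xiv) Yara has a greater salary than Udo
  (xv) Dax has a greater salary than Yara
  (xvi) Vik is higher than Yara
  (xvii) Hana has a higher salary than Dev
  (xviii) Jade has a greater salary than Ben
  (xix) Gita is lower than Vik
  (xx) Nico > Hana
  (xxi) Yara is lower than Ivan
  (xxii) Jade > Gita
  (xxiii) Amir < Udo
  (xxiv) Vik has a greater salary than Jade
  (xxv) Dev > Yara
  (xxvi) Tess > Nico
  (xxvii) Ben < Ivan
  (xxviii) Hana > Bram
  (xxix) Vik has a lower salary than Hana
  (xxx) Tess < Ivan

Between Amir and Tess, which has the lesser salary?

Amir < Udo and Udo < Yara give Amir < Yara.
Then Yara < Nora extends the chain to Nora.
Then Nora < Ben extends the chain to Ben.
With Ben < Hana: Amir < Udo < Yara < Nora < Ben < Hana.
With Hana < Nico: Amir < Udo < Yara < Nora < Ben < Hana < Nico.
With Nico < Tess: Amir < Udo < Yara < Nora < Ben < Hana < Nico < Tess.
So Amir < Tess; Amir is the lower of the two.

Amir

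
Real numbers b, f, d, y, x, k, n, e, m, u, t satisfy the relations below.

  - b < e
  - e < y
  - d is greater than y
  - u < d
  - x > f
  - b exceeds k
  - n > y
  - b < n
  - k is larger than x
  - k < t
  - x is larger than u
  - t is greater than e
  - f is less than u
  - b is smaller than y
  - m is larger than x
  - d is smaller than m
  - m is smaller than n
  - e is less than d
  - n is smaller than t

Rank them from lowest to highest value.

Nothing is placed below f, so it is least; from there f < u; u < x; x < k; k < b; b < e; e < y; y < d; d < m; m < n; n < t, each given directly.

f < u < x < k < b < e < y < d < m < n < t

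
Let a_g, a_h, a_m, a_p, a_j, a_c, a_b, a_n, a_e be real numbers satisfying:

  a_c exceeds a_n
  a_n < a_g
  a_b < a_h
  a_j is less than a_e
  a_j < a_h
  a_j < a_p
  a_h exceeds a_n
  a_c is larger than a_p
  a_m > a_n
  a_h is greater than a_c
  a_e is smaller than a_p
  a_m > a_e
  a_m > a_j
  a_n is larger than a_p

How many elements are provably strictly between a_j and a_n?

2

The relations place a_j below a_n. An element lies strictly between them when it is forced above a_j and also forced below a_n.
Above a_j: {a_e, a_p, a_c, a_h, a_g, a_m}. Below a_n: {a_e, a_p}.
Intersection: {a_e, a_p} — 2.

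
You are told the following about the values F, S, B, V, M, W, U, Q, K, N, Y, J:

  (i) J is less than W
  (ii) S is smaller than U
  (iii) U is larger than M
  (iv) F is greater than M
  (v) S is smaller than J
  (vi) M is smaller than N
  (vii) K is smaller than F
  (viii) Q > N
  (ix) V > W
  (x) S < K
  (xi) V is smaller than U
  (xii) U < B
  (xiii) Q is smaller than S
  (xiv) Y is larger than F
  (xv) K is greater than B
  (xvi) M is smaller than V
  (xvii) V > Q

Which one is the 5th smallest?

Chaining the given pairs: M < N < Q < S < J < W < V < U < B < K < F < Y.
Counting 5 from the smallest end gives J.

J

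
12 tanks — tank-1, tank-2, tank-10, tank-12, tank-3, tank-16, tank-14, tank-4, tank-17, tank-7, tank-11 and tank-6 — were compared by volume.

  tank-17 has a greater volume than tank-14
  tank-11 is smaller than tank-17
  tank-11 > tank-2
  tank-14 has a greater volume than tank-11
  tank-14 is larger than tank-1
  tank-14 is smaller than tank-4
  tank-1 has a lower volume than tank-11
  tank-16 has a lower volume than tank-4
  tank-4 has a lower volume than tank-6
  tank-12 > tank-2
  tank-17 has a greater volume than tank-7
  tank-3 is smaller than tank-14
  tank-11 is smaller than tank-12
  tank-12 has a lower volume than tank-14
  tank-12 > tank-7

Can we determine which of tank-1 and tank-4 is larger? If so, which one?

tank-4

Following the relations from tank-1: tank-1 < tank-11 < tank-12 < tank-14 < tank-4.
So tank-4 is larger.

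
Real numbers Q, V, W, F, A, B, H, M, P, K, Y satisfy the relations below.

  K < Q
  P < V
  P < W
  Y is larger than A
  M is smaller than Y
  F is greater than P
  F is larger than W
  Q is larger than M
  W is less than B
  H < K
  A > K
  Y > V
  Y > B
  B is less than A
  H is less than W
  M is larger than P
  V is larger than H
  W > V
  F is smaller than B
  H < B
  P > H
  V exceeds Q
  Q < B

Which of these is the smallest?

H

P is not least since H < P; K is not least since H < K; M is not least since P < M; Q is not least since M < Q; V is not least since H < V; W is not least since P < W; F is not least since W < F; B is not least since H < B; A is not least since B < A; Y is not least since M < Y.
Only H has nothing below it, so H is the smallest.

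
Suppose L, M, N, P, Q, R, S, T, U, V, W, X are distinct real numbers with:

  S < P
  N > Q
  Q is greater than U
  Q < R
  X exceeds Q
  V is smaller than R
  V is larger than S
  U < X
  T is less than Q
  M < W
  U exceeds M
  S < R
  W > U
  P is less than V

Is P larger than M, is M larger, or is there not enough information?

undetermined

Following every chain through M: above M we get U, W, Q, N, X, R.
P is not reached, and no chain runs the other way from P to M.
So the given relations leave the order of M and P undetermined.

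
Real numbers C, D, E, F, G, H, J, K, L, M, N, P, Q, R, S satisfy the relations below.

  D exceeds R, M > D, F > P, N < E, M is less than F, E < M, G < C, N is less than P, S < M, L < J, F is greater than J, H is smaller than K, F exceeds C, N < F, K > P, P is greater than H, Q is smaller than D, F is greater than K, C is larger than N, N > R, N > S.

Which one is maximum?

Chaining downward from F: directly below it, N, P, C, J, M, K; then R, S, H, E, L, G, D; then Q.
That covers every other element, and nothing is given above F, so F is the maximum.

F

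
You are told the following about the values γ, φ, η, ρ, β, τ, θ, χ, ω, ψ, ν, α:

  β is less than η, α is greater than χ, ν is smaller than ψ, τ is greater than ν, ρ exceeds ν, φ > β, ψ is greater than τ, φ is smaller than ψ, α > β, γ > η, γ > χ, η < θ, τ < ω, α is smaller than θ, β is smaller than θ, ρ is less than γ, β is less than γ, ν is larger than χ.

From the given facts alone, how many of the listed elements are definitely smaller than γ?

From γ the given relations immediately reach χ, β, ρ, η.
From those, ν — 5 in total.
No other element is forced below γ by the given relations, so the count is 5.

5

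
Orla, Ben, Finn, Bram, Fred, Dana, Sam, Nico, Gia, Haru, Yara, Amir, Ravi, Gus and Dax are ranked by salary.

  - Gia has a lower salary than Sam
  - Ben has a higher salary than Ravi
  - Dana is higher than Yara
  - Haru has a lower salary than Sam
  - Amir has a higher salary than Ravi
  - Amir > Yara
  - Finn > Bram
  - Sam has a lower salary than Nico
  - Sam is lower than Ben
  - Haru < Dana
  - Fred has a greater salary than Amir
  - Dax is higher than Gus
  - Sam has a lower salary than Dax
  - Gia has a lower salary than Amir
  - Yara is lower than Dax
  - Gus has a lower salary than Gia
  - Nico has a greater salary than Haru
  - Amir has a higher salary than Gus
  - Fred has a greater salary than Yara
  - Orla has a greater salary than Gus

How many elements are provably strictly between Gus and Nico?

2

The relations place Gus below Nico. An element lies strictly between them when it is forced above Gus and also forced below Nico.
Above Gus: {Gia, Sam, Ben, Dax, Amir, Orla, Fred}. Below Nico: {Haru, Gia, Sam}.
Intersection: {Gia, Sam} — 2.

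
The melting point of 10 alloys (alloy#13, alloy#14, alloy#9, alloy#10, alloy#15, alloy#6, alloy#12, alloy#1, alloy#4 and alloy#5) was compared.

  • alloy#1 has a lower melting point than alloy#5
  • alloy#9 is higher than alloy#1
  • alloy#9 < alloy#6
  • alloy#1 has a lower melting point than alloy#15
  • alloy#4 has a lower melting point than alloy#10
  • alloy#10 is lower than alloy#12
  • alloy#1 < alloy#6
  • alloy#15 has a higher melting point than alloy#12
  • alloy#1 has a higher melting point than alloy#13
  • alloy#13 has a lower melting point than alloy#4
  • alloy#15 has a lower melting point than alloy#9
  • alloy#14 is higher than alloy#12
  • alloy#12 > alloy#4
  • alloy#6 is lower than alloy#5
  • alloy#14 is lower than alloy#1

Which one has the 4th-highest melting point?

The consecutive relations fix a unique order: alloy#13 < alloy#4 < alloy#10 < alloy#12 < alloy#14 < alloy#1 < alloy#15 < alloy#9 < alloy#6 < alloy#5.
Counting 4 from the largest end gives alloy#15.

alloy#15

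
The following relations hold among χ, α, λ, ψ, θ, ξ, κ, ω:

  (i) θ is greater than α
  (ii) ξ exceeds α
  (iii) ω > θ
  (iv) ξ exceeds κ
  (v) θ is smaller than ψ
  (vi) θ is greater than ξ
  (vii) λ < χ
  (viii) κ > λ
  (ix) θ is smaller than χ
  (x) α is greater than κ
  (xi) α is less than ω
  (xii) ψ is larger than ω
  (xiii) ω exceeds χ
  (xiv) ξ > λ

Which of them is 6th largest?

α

Piecing the relations together gives one ordering: λ < κ < α < ξ < θ < χ < ω < ψ.
The 6th largest is α.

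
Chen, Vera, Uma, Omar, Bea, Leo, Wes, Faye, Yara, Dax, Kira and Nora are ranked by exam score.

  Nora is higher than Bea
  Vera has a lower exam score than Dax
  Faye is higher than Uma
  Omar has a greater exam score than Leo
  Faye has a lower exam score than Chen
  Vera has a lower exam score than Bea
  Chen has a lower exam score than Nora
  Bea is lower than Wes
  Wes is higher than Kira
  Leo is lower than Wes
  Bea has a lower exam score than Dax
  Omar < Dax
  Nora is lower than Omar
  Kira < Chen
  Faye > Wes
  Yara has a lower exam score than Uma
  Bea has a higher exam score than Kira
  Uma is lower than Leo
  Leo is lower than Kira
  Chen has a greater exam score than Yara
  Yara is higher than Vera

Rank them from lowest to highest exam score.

Nothing is placed below Vera, so it is least; from there Vera < Yara; Yara < Uma; Uma < Leo; Leo < Kira; Kira < Bea; Bea < Wes; Wes < Faye; Faye < Chen; Chen < Nora; Nora < Omar; Omar < Dax, each given directly.

Vera < Yara < Uma < Leo < Kira < Bea < Wes < Faye < Chen < Nora < Omar < Dax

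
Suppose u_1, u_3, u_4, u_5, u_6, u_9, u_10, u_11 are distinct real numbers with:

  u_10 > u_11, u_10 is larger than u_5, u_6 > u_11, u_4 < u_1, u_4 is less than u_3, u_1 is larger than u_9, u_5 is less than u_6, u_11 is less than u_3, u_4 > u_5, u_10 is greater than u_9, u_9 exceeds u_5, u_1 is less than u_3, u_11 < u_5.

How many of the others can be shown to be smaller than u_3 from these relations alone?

5

From u_3 the given relations immediately reach u_11, u_4, u_1.
From those, u_5, u_9 — 5 in total.
Nothing else is reachable below u_3; 5 in all.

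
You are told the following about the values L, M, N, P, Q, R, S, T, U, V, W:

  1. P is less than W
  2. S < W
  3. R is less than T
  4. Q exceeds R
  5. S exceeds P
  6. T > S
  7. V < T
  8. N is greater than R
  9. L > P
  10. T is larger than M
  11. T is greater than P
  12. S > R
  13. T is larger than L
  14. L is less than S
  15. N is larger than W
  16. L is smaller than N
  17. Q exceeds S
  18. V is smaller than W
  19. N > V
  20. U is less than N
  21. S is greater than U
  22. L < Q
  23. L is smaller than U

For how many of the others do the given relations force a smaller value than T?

Directly below T: P, R, V, L, M, S.
One step further: U (7 so far).
Nothing else is reachable below T; 7 in all.

7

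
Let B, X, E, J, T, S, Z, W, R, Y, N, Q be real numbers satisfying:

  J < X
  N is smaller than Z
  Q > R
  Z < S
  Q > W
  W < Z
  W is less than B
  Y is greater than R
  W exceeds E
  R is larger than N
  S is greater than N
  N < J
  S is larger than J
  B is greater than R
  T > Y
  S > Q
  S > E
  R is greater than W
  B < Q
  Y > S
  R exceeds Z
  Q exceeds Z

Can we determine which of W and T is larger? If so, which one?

W < Z and Z < R give W < R.
With R < B: W < Z < R < B.
Then B < Q extends the chain to Q.
With Q < S: W < Z < R < B < Q < S.
Then S < Y extends the chain to Y.
Then Y < T extends the chain to T.
So T is larger.

T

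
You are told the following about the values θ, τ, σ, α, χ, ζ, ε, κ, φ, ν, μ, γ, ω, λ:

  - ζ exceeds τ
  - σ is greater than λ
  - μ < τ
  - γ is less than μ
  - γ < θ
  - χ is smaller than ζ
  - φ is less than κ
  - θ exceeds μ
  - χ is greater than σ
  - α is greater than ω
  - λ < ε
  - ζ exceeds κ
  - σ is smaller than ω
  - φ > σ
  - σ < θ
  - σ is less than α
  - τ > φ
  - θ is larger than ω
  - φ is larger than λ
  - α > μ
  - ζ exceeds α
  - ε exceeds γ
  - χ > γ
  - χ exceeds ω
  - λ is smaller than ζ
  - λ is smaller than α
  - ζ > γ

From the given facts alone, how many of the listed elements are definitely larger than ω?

4

The elements the relations force above ω are α, θ, χ, ζ — no chain reaches any other.
That is 4.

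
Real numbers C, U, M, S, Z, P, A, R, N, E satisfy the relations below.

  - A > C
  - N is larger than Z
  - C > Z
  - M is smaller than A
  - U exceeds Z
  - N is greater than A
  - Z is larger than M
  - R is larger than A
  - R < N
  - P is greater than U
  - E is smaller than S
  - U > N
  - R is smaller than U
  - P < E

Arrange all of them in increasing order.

Nothing is placed below M, so it is least; from there M < Z; Z < C; C < A; A < R; R < N; N < U; U < P; P < E; E < S, each given directly.

M < Z < C < A < R < N < U < P < E < S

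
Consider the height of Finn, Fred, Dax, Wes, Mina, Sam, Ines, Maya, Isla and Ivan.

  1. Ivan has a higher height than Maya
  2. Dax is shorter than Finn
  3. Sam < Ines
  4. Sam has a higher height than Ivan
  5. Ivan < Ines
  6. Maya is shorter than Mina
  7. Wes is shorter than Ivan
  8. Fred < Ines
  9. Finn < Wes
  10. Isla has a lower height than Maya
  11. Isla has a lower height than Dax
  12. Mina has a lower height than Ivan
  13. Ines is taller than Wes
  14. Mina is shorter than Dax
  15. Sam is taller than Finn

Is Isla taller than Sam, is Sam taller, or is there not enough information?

Isla < Maya and Maya < Mina give Isla < Mina.
Then Mina < Dax extends the chain to Dax.
With Dax < Finn: Isla < Maya < Mina < Dax < Finn.
With Finn < Wes: Isla < Maya < Mina < Dax < Finn < Wes.
Then Wes < Ivan extends the chain to Ivan.
With Ivan < Sam: Isla < Maya < Mina < Dax < Finn < Wes < Ivan < Sam.
So Sam is taller.

Sam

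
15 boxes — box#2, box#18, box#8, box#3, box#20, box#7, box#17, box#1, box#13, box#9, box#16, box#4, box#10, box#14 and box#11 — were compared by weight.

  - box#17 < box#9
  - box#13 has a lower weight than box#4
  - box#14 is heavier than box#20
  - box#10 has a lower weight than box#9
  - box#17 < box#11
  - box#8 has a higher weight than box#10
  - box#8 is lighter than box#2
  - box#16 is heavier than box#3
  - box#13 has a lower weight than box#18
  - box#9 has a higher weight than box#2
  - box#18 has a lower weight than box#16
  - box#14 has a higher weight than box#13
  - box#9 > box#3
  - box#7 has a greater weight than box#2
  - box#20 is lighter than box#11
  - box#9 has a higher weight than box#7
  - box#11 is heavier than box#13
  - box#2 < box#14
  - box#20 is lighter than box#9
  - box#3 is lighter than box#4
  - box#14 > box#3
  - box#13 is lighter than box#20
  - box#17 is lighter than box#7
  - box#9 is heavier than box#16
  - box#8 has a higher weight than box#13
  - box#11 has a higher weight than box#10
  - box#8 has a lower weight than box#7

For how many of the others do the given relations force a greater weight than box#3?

Directly above box#3: box#4, box#14, box#16, box#9.
Nothing else is reachable above box#3; 4 in all.

4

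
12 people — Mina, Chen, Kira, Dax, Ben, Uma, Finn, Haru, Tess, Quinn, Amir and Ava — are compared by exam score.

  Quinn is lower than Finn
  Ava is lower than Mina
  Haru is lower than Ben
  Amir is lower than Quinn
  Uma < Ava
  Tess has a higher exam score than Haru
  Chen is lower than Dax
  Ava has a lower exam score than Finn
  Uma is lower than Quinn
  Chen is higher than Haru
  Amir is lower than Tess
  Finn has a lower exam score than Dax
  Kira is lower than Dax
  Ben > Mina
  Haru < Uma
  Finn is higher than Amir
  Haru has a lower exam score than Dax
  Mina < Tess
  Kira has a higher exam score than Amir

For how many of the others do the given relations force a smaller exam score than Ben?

Directly below Ben: Haru, Mina.
One step further: Ava (3 so far).
One step further: Uma (4 so far).
Nothing else is reachable below Ben; 4 in all.

4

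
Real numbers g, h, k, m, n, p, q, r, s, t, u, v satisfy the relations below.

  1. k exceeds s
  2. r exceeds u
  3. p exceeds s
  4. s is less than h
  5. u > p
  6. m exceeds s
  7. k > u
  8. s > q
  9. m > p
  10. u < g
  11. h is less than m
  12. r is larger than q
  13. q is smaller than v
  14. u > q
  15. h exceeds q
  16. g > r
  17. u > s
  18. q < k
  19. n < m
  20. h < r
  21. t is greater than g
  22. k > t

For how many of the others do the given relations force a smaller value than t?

The elements the relations force below t are q, s, h, p, u, r, g — no chain reaches any other.
That is 7.

7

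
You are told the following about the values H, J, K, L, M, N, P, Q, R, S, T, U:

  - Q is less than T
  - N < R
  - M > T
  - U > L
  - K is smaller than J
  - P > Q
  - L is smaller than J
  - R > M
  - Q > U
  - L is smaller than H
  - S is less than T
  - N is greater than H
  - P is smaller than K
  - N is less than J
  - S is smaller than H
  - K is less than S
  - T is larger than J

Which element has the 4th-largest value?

Piecing the relations together gives one ordering: L < U < Q < P < K < S < H < N < J < T < M < R.
The 4th largest is J.

J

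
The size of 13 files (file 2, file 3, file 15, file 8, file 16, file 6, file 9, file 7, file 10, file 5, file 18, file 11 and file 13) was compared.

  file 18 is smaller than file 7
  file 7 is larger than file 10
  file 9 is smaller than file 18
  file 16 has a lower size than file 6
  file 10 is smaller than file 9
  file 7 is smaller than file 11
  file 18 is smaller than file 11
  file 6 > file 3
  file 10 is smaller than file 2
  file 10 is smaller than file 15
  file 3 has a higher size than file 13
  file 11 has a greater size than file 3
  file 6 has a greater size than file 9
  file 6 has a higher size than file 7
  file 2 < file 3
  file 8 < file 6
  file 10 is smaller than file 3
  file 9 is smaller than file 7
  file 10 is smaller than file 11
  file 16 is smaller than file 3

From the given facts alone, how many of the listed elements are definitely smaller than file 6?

From file 6 the given relations immediately reach file 9, file 16, file 7, file 8, file 3.
From those, file 10, file 2, file 18, file 13 — 9 in total.
No other element is forced below file 6 by the given relations, so the count is 9.

9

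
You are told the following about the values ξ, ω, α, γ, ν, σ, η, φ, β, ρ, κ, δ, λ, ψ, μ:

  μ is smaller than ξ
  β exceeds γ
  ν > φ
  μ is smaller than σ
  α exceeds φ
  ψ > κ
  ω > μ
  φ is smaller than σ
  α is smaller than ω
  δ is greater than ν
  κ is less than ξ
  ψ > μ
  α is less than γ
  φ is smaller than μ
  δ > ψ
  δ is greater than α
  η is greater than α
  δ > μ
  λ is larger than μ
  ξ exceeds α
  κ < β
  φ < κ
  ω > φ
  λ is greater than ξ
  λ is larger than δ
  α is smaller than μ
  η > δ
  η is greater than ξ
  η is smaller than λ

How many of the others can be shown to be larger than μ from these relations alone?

The elements the relations force above μ are ξ, ψ, ω, σ, δ, η, λ — no chain reaches any other.
That is 7.

7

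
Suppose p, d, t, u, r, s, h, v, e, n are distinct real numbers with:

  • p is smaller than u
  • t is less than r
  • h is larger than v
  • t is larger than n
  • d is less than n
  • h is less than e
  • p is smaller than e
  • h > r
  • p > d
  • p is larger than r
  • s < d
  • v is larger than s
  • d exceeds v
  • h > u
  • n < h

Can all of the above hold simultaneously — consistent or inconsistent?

Every relation is compatible with s < v < d < n < t < r < p < u < h < e; the set is consistent.

consistent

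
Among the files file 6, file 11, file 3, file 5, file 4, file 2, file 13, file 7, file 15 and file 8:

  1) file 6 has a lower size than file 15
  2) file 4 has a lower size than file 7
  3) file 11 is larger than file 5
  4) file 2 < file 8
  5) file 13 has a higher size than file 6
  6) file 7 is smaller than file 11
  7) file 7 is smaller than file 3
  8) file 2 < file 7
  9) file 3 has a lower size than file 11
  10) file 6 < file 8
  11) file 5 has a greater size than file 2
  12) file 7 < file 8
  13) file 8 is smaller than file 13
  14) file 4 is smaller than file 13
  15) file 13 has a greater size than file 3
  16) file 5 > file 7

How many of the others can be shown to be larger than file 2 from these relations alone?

The elements the relations force above file 2 are file 7, file 3, file 8, file 5, file 11, file 13 — no chain reaches any other.
That is 6.

6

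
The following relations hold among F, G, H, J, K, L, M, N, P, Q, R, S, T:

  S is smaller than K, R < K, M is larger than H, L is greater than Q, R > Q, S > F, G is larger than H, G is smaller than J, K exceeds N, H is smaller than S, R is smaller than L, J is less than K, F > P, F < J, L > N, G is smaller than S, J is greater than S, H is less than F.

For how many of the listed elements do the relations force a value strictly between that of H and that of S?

2

The relations place H below S. An element lies strictly between them when it is forced above H and also forced below S.
Above H: {F, G, M, J, K}. Below S: {P, F, G}.
Intersection: {F, G} — 2.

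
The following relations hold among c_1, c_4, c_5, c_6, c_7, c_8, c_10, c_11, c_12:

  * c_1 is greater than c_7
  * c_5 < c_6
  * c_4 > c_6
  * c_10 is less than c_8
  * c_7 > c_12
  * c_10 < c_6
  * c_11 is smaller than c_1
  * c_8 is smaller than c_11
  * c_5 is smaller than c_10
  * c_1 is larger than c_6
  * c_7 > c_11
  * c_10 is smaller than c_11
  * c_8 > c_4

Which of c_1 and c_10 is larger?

c_10 < c_6 and c_6 < c_4 give c_10 < c_4.
Then c_4 < c_8 extends the chain to c_8.
With c_8 < c_11: c_10 < c_6 < c_4 < c_8 < c_11.
With c_11 < c_7: c_10 < c_6 < c_4 < c_8 < c_11 < c_7.
With c_7 < c_1: c_10 < c_6 < c_4 < c_8 < c_11 < c_7 < c_1.
So c_10 < c_1; c_1 is the larger of the two.

c_1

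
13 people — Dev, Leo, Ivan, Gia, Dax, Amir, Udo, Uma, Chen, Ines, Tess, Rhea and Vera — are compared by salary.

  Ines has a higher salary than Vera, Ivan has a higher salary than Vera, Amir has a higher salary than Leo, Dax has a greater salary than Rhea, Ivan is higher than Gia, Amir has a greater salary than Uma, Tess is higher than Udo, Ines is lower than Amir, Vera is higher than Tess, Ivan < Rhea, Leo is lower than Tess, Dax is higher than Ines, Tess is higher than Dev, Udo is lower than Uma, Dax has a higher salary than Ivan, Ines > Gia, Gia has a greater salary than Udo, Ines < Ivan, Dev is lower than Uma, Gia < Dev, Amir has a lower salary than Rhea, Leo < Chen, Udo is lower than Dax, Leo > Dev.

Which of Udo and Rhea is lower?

The relevant relations are Udo < Gia; Gia < Dev; Dev < Tess; Tess < Vera; Vera < Ines; Ines < Amir; Amir < Rhea.
Together: Udo < Gia < Dev < Tess < Vera < Ines < Amir < Rhea.
So Udo < Rhea; Udo is the lower of the two.

Udo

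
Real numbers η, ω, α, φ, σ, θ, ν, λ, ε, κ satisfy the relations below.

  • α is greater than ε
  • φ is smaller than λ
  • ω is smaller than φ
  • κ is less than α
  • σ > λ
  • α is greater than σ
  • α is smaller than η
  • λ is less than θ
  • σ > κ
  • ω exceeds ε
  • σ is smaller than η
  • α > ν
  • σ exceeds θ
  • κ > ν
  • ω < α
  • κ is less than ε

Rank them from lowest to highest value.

The consecutive links are each given: ν < κ; κ < ε; ε < ω; ω < φ; φ < λ; λ < θ; θ < σ; σ < α; α < η.

ν < κ < ε < ω < φ < λ < θ < σ < α < η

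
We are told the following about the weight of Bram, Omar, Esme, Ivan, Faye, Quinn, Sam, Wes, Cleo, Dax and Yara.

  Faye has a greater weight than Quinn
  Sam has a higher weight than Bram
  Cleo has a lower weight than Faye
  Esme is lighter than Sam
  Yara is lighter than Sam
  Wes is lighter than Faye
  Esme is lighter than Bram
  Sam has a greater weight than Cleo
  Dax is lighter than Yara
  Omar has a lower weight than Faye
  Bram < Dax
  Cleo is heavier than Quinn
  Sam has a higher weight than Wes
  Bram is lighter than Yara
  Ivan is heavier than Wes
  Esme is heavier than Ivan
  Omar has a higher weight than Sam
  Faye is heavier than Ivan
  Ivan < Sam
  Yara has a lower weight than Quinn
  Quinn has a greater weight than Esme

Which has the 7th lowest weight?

Quinn

Piecing the relations together gives one ordering: Wes < Ivan < Esme < Bram < Dax < Yara < Quinn < Cleo < Sam < Omar < Faye.
The 7th smallest is Quinn.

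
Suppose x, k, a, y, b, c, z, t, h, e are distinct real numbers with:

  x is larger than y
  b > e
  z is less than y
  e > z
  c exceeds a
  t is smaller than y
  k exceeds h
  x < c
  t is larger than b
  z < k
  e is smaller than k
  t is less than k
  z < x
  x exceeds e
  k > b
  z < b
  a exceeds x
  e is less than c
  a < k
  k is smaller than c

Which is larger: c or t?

c

t < y and y < x give t < x.
Then x < a extends the chain to a.
With a < k: t < y < x < a < k.
Then k < c extends the chain to c.
So t < c; c is the larger of the two.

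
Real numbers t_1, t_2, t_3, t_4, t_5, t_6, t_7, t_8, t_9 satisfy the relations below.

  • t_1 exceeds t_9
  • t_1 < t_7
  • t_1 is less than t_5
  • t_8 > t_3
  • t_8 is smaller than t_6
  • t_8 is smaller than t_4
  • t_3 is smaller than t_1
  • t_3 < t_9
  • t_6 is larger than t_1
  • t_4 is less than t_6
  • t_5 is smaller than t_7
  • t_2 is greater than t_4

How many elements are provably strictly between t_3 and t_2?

The relations place t_3 below t_2. An element lies strictly between them when it is forced above t_3 and also forced below t_2.
Above t_3: {t_8, t_9, t_1, t_5, t_4, t_6, t_7}. Below t_2: {t_8, t_4}.
Intersection: {t_8, t_4} — 2.

2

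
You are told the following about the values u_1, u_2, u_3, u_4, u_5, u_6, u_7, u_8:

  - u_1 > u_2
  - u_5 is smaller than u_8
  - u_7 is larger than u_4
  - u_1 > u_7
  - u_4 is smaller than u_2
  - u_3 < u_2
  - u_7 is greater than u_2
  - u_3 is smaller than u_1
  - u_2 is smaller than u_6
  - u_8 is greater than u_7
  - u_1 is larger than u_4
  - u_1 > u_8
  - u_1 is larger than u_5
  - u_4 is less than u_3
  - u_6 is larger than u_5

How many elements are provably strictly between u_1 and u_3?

Chaining upward from u_3 reaches: u_2, u_7, u_8, u_6.
Chaining downward from u_1 reaches: u_5, u_4, u_2, u_7, u_8.
Strictly between u_3 and u_1 are those in both lists: u_2, u_7, u_8 — 3 elements.

3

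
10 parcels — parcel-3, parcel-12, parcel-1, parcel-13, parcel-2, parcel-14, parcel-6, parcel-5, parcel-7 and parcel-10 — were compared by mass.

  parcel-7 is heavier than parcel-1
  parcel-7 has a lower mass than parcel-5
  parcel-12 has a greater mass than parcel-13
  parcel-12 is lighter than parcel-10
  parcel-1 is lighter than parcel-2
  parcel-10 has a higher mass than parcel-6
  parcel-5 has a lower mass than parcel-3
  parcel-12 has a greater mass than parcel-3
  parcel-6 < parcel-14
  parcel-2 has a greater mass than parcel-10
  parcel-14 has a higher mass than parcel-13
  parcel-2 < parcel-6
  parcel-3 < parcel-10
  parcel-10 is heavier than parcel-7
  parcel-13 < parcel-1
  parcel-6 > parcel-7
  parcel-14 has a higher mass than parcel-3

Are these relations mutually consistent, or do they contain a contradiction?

We have parcel-6 < parcel-10 stated directly, yet also parcel-10 < parcel-2 < parcel-6 by chaining the others — so parcel-10 < parcel-6. Contradiction.

inconsistent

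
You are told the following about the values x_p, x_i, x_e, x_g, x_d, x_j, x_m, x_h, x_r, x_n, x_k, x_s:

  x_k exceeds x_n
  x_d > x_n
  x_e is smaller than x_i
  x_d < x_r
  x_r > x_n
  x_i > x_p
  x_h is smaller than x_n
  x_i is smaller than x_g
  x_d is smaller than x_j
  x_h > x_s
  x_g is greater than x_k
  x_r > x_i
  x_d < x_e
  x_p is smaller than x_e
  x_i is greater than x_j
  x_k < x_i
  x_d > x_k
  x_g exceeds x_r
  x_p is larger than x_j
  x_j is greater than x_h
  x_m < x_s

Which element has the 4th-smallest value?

x_n

Piecing the relations together gives one ordering: x_m < x_s < x_h < x_n < x_k < x_d < x_j < x_p < x_e < x_i < x_r < x_g.
Counting 4 from the smallest end gives x_n.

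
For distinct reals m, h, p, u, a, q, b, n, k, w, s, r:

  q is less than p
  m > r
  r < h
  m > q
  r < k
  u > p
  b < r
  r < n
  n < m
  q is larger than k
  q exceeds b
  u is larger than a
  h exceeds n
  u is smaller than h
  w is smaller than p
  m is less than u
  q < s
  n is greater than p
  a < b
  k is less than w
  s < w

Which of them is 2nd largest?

u

Piecing the relations together gives one ordering: a < b < r < k < q < s < w < p < n < m < u < h.
The 2nd largest is u.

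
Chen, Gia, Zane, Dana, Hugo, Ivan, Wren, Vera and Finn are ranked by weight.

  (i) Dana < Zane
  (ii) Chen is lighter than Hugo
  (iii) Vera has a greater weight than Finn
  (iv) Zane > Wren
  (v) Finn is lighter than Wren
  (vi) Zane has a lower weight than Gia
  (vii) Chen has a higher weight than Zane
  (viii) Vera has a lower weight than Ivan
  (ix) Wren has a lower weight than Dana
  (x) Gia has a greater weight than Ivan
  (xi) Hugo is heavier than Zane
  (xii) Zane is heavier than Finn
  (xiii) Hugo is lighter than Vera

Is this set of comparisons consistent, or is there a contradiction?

consistent

Every relation is compatible with Finn < Wren < Dana < Zane < Chen < Hugo < Vera < Ivan < Gia; the set is consistent.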